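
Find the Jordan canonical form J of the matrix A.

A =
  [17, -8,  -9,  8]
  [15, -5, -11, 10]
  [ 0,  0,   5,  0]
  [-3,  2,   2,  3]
J_3(5) ⊕ J_1(5)

The characteristic polynomial is
  det(x·I − A) = x^4 - 20*x^3 + 150*x^2 - 500*x + 625 = (x - 5)^4

Eigenvalues and multiplicities (the geometric multiplicity of λ is n − rank(A − λI), which equals the number of Jordan blocks for λ):
  λ = 5: algebraic multiplicity = 4, geometric multiplicity = 2

Determining the block sizes for each eigenvalue:
  λ = 5: with am = 4 and gm = 2, the partition is not yet determined (e.g. several partitions of 4 into 2 parts exist). Let N = A − (5)·I. Computing rank(N^1) = 2, rank(N^2) = 1, rank(N^3) = 0; the number of blocks of size ≥ j is rank(N^{j−1}) − rank(N^j), giving [2, 1, 1]. So we have 1 block(s) of size 3, 1 block(s) of size 1 → block sizes [3, 1]

Assembling the blocks gives a Jordan form
J =
  [5, 1, 0, 0]
  [0, 5, 1, 0]
  [0, 0, 5, 0]
  [0, 0, 0, 5]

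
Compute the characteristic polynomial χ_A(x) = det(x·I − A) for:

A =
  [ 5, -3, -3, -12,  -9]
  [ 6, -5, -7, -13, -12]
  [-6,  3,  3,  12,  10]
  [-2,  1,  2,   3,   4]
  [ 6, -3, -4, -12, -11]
x^5 + 5*x^4 + 10*x^3 + 10*x^2 + 5*x + 1

Expanding det(x·I − A) (e.g. by cofactor expansion or by noting that A is similar to its Jordan form J, which has the same characteristic polynomial as A) gives
  χ_A(x) = x^5 + 5*x^4 + 10*x^3 + 10*x^2 + 5*x + 1
which factors as (x + 1)^5. The eigenvalues (with algebraic multiplicities) are λ = -1 with multiplicity 5.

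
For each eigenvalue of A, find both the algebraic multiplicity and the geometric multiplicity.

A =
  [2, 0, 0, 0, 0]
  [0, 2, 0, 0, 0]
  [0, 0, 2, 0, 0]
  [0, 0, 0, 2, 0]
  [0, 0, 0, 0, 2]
λ = 2: alg = 5, geom = 5

Step 1 — factor the characteristic polynomial to read off the algebraic multiplicities:
  χ_A(x) = (x - 2)^5

Step 2 — compute geometric multiplicities via the rank-nullity identity g(λ) = n − rank(A − λI):
  rank(A − (2)·I) = 0, so dim ker(A − (2)·I) = n − 0 = 5

Summary:
  λ = 2: algebraic multiplicity = 5, geometric multiplicity = 5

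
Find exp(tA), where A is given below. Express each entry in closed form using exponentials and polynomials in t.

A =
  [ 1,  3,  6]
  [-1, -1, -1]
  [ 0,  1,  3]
e^{tA} =
  [-3*t^2*exp(t)/2 + exp(t), 3*t*exp(t), 9*t^2*exp(t)/2 + 6*t*exp(t)]
  [t^2*exp(t) - t*exp(t), -2*t*exp(t) + exp(t), -3*t^2*exp(t) - t*exp(t)]
  [-t^2*exp(t)/2, t*exp(t), 3*t^2*exp(t)/2 + 2*t*exp(t) + exp(t)]

Strategy: write A = P · J · P⁻¹ where J is a Jordan canonical form, so e^{tA} = P · e^{tJ} · P⁻¹, and e^{tJ} can be computed block-by-block.

A has Jordan form
J =
  [1, 1, 0]
  [0, 1, 1]
  [0, 0, 1]
(up to reordering of blocks).

Per-block formulas:
  For a 3×3 Jordan block J_3(1): exp(t · J_3(1)) = e^(1t)·(I + t·N + (t^2/2)·N^2), where N is the 3×3 nilpotent shift.

After assembling e^{tJ} and conjugating by P, we get:

e^{tA} =
  [-3*t^2*exp(t)/2 + exp(t), 3*t*exp(t), 9*t^2*exp(t)/2 + 6*t*exp(t)]
  [t^2*exp(t) - t*exp(t), -2*t*exp(t) + exp(t), -3*t^2*exp(t) - t*exp(t)]
  [-t^2*exp(t)/2, t*exp(t), 3*t^2*exp(t)/2 + 2*t*exp(t) + exp(t)]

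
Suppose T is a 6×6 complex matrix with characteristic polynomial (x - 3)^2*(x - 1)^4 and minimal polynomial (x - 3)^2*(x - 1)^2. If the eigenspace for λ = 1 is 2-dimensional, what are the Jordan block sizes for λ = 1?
Block sizes for λ = 1: [2, 2]

Step 1 — from the characteristic polynomial, algebraic multiplicity of λ = 1 is 4. From dim ker(T − (1)·I) = 2, there are exactly 2 Jordan blocks for λ = 1.
Step 2 — from the minimal polynomial, the factor (x − 1)^2 tells us the largest block for λ = 1 has size 2.
Step 3 — with total size 4, 2 blocks, and largest block 2, the block sizes (in nonincreasing order) are [2, 2].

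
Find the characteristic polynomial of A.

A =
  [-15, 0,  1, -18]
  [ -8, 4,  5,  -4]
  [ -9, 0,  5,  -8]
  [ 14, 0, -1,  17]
x^4 - 11*x^3 + 36*x^2 - 16*x - 64

Expanding det(x·I − A) (e.g. by cofactor expansion or by noting that A is similar to its Jordan form J, which has the same characteristic polynomial as A) gives
  χ_A(x) = x^4 - 11*x^3 + 36*x^2 - 16*x - 64
which factors as (x - 4)^3*(x + 1). The eigenvalues (with algebraic multiplicities) are λ = -1 with multiplicity 1, λ = 4 with multiplicity 3.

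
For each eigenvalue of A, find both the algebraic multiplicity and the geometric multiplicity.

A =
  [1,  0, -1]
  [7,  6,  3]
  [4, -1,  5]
λ = 4: alg = 3, geom = 1

Step 1 — factor the characteristic polynomial to read off the algebraic multiplicities:
  χ_A(x) = (x - 4)^3

Step 2 — compute geometric multiplicities via the rank-nullity identity g(λ) = n − rank(A − λI):
  rank(A − (4)·I) = 2, so dim ker(A − (4)·I) = n − 2 = 1

Summary:
  λ = 4: algebraic multiplicity = 3, geometric multiplicity = 1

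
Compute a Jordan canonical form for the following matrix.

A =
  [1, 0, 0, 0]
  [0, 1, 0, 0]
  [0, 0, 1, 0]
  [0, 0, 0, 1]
J_1(1) ⊕ J_1(1) ⊕ J_1(1) ⊕ J_1(1)

The characteristic polynomial is
  det(x·I − A) = x^4 - 4*x^3 + 6*x^2 - 4*x + 1 = (x - 1)^4

Eigenvalues and multiplicities (the geometric multiplicity of λ is n − rank(A − λI), which equals the number of Jordan blocks for λ):
  λ = 1: algebraic multiplicity = 4, geometric multiplicity = 4

Determining the block sizes for each eigenvalue:
  λ = 1: gm = am = 4, so every block has size 1 → block sizes [1, 1, 1, 1]

Assembling the blocks gives a Jordan form
J =
  [1, 0, 0, 0]
  [0, 1, 0, 0]
  [0, 0, 1, 0]
  [0, 0, 0, 1]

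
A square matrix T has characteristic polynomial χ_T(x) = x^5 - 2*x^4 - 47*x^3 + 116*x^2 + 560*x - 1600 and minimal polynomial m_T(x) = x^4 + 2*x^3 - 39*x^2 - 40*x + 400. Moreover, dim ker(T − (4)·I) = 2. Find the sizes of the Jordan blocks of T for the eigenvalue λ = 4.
Block sizes for λ = 4: [2, 1]

Step 1 — from the characteristic polynomial, algebraic multiplicity of λ = 4 is 3. From dim ker(T − (4)·I) = 2, there are exactly 2 Jordan blocks for λ = 4.
Step 2 — from the minimal polynomial, the factor (x − 4)^2 tells us the largest block for λ = 4 has size 2.
Step 3 — with total size 3, 2 blocks, and largest block 2, the block sizes (in nonincreasing order) are [2, 1].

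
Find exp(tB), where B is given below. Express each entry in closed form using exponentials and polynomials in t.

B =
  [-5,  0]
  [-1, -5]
e^{tB} =
  [exp(-5*t), 0]
  [-t*exp(-5*t), exp(-5*t)]

Strategy: write B = P · J · P⁻¹ where J is a Jordan canonical form, so e^{tB} = P · e^{tJ} · P⁻¹, and e^{tJ} can be computed block-by-block.

B has Jordan form
J =
  [-5,  1]
  [ 0, -5]
(up to reordering of blocks).

Per-block formulas:
  For a 2×2 Jordan block J_2(-5): exp(t · J_2(-5)) = e^(-5t)·(I + t·N), where N is the 2×2 nilpotent shift.

After assembling e^{tJ} and conjugating by P, we get:

e^{tB} =
  [exp(-5*t), 0]
  [-t*exp(-5*t), exp(-5*t)]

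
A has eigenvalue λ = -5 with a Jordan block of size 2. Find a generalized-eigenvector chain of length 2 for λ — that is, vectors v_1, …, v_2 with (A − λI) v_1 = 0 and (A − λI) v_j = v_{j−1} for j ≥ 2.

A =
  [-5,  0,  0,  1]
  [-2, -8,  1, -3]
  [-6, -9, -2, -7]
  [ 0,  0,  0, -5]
A Jordan chain for λ = -5 of length 2:
v_1 = (0, -2, -6, 0)ᵀ
v_2 = (1, 0, 0, 0)ᵀ

Let N = A − (-5)·I. We want v_2 with N^2 v_2 = 0 but N^1 v_2 ≠ 0; then v_{j-1} := N · v_j for j = 2, …, 2.

Pick v_2 = (1, 0, 0, 0)ᵀ.
Then v_1 = N · v_2 = (0, -2, -6, 0)ᵀ.

Sanity check: (A − (-5)·I) v_1 = (0, 0, 0, 0)ᵀ = 0. ✓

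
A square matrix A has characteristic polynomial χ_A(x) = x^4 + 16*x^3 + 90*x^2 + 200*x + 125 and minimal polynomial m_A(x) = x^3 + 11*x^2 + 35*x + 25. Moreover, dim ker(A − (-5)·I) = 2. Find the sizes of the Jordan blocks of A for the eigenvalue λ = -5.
Block sizes for λ = -5: [2, 1]

Step 1 — from the characteristic polynomial, algebraic multiplicity of λ = -5 is 3. From dim ker(A − (-5)·I) = 2, there are exactly 2 Jordan blocks for λ = -5.
Step 2 — from the minimal polynomial, the factor (x + 5)^2 tells us the largest block for λ = -5 has size 2.
Step 3 — with total size 3, 2 blocks, and largest block 2, the block sizes (in nonincreasing order) are [2, 1].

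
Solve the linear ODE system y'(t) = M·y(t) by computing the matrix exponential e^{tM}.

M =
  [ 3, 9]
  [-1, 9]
e^{tM} =
  [-3*t*exp(6*t) + exp(6*t), 9*t*exp(6*t)]
  [-t*exp(6*t), 3*t*exp(6*t) + exp(6*t)]

Strategy: write M = P · J · P⁻¹ where J is a Jordan canonical form, so e^{tM} = P · e^{tJ} · P⁻¹, and e^{tJ} can be computed block-by-block.

M has Jordan form
J =
  [6, 1]
  [0, 6]
(up to reordering of blocks).

Per-block formulas:
  For a 2×2 Jordan block J_2(6): exp(t · J_2(6)) = e^(6t)·(I + t·N), where N is the 2×2 nilpotent shift.

After assembling e^{tJ} and conjugating by P, we get:

e^{tM} =
  [-3*t*exp(6*t) + exp(6*t), 9*t*exp(6*t)]
  [-t*exp(6*t), 3*t*exp(6*t) + exp(6*t)]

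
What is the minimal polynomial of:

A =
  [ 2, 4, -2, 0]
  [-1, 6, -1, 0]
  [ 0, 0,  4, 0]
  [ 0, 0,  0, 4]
x^2 - 8*x + 16

The characteristic polynomial is χ_A(x) = (x - 4)^4, so the eigenvalues are known. The minimal polynomial is
  m_A(x) = Π_λ (x − λ)^{k_λ}
where k_λ is the size of the *largest* Jordan block for λ (equivalently, the smallest k with (A − λI)^k v = 0 for every generalised eigenvector v of λ).

  λ = 4: largest Jordan block has size 2, contributing (x − 4)^2

So m_A(x) = (x - 4)^2 = x^2 - 8*x + 16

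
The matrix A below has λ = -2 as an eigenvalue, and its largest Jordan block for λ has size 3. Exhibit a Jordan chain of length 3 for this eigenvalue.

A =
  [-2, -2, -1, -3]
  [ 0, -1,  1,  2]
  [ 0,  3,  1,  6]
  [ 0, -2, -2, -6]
A Jordan chain for λ = -2 of length 3:
v_1 = (1, 0, 0, 0)ᵀ
v_2 = (-2, 1, 3, -2)ᵀ
v_3 = (0, 1, 0, 0)ᵀ

Let N = A − (-2)·I. We want v_3 with N^3 v_3 = 0 but N^2 v_3 ≠ 0; then v_{j-1} := N · v_j for j = 3, …, 2.

Pick v_3 = (0, 1, 0, 0)ᵀ.
Then v_2 = N · v_3 = (-2, 1, 3, -2)ᵀ.
Then v_1 = N · v_2 = (1, 0, 0, 0)ᵀ.

Sanity check: (A − (-2)·I) v_1 = (0, 0, 0, 0)ᵀ = 0. ✓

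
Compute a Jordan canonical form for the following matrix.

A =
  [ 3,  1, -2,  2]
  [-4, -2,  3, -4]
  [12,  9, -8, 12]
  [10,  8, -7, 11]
J_3(1) ⊕ J_1(1)

The characteristic polynomial is
  det(x·I − A) = x^4 - 4*x^3 + 6*x^2 - 4*x + 1 = (x - 1)^4

Eigenvalues and multiplicities (the geometric multiplicity of λ is n − rank(A − λI), which equals the number of Jordan blocks for λ):
  λ = 1: algebraic multiplicity = 4, geometric multiplicity = 2

Determining the block sizes for each eigenvalue:
  λ = 1: with am = 4 and gm = 2, the partition is not yet determined (e.g. several partitions of 4 into 2 parts exist). Let N = A − (1)·I. Computing rank(N^1) = 2, rank(N^2) = 1, rank(N^3) = 0; the number of blocks of size ≥ j is rank(N^{j−1}) − rank(N^j), giving [2, 1, 1]. So we have 1 block(s) of size 3, 1 block(s) of size 1 → block sizes [3, 1]

Assembling the blocks gives a Jordan form
J =
  [1, 1, 0, 0]
  [0, 1, 1, 0]
  [0, 0, 1, 0]
  [0, 0, 0, 1]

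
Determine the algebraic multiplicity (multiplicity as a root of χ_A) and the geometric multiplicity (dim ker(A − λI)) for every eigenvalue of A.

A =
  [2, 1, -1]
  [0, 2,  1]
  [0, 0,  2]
λ = 2: alg = 3, geom = 1

Step 1 — factor the characteristic polynomial to read off the algebraic multiplicities:
  χ_A(x) = (x - 2)^3

Step 2 — compute geometric multiplicities via the rank-nullity identity g(λ) = n − rank(A − λI):
  rank(A − (2)·I) = 2, so dim ker(A − (2)·I) = n − 2 = 1

Summary:
  λ = 2: algebraic multiplicity = 3, geometric multiplicity = 1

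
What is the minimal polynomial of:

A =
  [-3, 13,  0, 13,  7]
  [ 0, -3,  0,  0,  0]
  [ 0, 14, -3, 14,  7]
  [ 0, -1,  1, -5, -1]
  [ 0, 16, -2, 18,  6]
x^4 + 5*x^3 - 9*x^2 - 81*x - 108

The characteristic polynomial is χ_A(x) = (x - 4)*(x + 3)^4, so the eigenvalues are known. The minimal polynomial is
  m_A(x) = Π_λ (x − λ)^{k_λ}
where k_λ is the size of the *largest* Jordan block for λ (equivalently, the smallest k with (A − λI)^k v = 0 for every generalised eigenvector v of λ).

  λ = -3: largest Jordan block has size 3, contributing (x + 3)^3
  λ = 4: largest Jordan block has size 1, contributing (x − 4)

So m_A(x) = (x - 4)*(x + 3)^3 = x^4 + 5*x^3 - 9*x^2 - 81*x - 108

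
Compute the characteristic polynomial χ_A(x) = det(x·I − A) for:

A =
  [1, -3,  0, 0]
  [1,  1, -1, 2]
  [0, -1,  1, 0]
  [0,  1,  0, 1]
x^4 - 4*x^3 + 6*x^2 - 4*x + 1

Expanding det(x·I − A) (e.g. by cofactor expansion or by noting that A is similar to its Jordan form J, which has the same characteristic polynomial as A) gives
  χ_A(x) = x^4 - 4*x^3 + 6*x^2 - 4*x + 1
which factors as (x - 1)^4. The eigenvalues (with algebraic multiplicities) are λ = 1 with multiplicity 4.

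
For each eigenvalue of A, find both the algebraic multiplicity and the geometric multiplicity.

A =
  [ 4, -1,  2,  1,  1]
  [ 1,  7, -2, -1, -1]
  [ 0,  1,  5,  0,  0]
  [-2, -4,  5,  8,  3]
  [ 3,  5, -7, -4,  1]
λ = 5: alg = 5, geom = 2

Step 1 — factor the characteristic polynomial to read off the algebraic multiplicities:
  χ_A(x) = (x - 5)^5

Step 2 — compute geometric multiplicities via the rank-nullity identity g(λ) = n − rank(A − λI):
  rank(A − (5)·I) = 3, so dim ker(A − (5)·I) = n − 3 = 2

Summary:
  λ = 5: algebraic multiplicity = 5, geometric multiplicity = 2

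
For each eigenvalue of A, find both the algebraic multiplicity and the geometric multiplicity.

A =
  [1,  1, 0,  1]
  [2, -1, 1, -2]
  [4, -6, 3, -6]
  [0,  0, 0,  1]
λ = 1: alg = 4, geom = 2

Step 1 — factor the characteristic polynomial to read off the algebraic multiplicities:
  χ_A(x) = (x - 1)^4

Step 2 — compute geometric multiplicities via the rank-nullity identity g(λ) = n − rank(A − λI):
  rank(A − (1)·I) = 2, so dim ker(A − (1)·I) = n − 2 = 2

Summary:
  λ = 1: algebraic multiplicity = 4, geometric multiplicity = 2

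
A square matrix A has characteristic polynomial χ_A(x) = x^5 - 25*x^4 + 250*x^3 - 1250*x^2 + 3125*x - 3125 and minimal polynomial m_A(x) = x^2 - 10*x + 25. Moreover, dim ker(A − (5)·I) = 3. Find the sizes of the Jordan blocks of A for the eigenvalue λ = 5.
Block sizes for λ = 5: [2, 2, 1]

Step 1 — from the characteristic polynomial, algebraic multiplicity of λ = 5 is 5. From dim ker(A − (5)·I) = 3, there are exactly 3 Jordan blocks for λ = 5.
Step 2 — from the minimal polynomial, the factor (x − 5)^2 tells us the largest block for λ = 5 has size 2.
Step 3 — with total size 5, 3 blocks, and largest block 2, the block sizes (in nonincreasing order) are [2, 2, 1].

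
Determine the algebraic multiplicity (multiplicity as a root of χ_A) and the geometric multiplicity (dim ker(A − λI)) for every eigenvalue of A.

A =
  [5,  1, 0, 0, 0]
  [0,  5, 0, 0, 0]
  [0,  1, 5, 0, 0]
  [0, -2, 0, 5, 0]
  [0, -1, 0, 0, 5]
λ = 5: alg = 5, geom = 4

Step 1 — factor the characteristic polynomial to read off the algebraic multiplicities:
  χ_A(x) = (x - 5)^5

Step 2 — compute geometric multiplicities via the rank-nullity identity g(λ) = n − rank(A − λI):
  rank(A − (5)·I) = 1, so dim ker(A − (5)·I) = n − 1 = 4

Summary:
  λ = 5: algebraic multiplicity = 5, geometric multiplicity = 4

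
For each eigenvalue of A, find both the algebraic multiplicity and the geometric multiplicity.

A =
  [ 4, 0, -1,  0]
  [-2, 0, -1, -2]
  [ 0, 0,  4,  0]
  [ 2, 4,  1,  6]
λ = 2: alg = 1, geom = 1; λ = 4: alg = 3, geom = 2

Step 1 — factor the characteristic polynomial to read off the algebraic multiplicities:
  χ_A(x) = (x - 4)^3*(x - 2)

Step 2 — compute geometric multiplicities via the rank-nullity identity g(λ) = n − rank(A − λI):
  rank(A − (2)·I) = 3, so dim ker(A − (2)·I) = n − 3 = 1
  rank(A − (4)·I) = 2, so dim ker(A − (4)·I) = n − 2 = 2

Summary:
  λ = 2: algebraic multiplicity = 1, geometric multiplicity = 1
  λ = 4: algebraic multiplicity = 3, geometric multiplicity = 2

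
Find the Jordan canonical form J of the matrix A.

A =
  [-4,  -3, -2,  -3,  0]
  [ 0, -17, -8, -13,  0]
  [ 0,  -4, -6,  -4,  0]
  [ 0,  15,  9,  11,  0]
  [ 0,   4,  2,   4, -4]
J_3(-4) ⊕ J_1(-4) ⊕ J_1(-4)

The characteristic polynomial is
  det(x·I − A) = x^5 + 20*x^4 + 160*x^3 + 640*x^2 + 1280*x + 1024 = (x + 4)^5

Eigenvalues and multiplicities (the geometric multiplicity of λ is n − rank(A − λI), which equals the number of Jordan blocks for λ):
  λ = -4: algebraic multiplicity = 5, geometric multiplicity = 3

Determining the block sizes for each eigenvalue:
  λ = -4: with am = 5 and gm = 3, the partition is not yet determined (e.g. several partitions of 5 into 3 parts exist). Let N = A − (-4)·I. Computing rank(N^1) = 2, rank(N^2) = 1, rank(N^3) = 0; the number of blocks of size ≥ j is rank(N^{j−1}) − rank(N^j), giving [3, 1, 1]. So we have 1 block(s) of size 3, 2 block(s) of size 1 → block sizes [3, 1, 1]

Assembling the blocks gives a Jordan form
J =
  [-4,  1,  0,  0,  0]
  [ 0, -4,  1,  0,  0]
  [ 0,  0, -4,  0,  0]
  [ 0,  0,  0, -4,  0]
  [ 0,  0,  0,  0, -4]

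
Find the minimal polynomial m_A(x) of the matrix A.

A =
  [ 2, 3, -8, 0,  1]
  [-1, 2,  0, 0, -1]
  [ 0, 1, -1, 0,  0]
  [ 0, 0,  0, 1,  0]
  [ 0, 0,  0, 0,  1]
x^3 - 3*x^2 + 3*x - 1

The characteristic polynomial is χ_A(x) = (x - 1)^5, so the eigenvalues are known. The minimal polynomial is
  m_A(x) = Π_λ (x − λ)^{k_λ}
where k_λ is the size of the *largest* Jordan block for λ (equivalently, the smallest k with (A − λI)^k v = 0 for every generalised eigenvector v of λ).

  λ = 1: largest Jordan block has size 3, contributing (x − 1)^3

So m_A(x) = (x - 1)^3 = x^3 - 3*x^2 + 3*x - 1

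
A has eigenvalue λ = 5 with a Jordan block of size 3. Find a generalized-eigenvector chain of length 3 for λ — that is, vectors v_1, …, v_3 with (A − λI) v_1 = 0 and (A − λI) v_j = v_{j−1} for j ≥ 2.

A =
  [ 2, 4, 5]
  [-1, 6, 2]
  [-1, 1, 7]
A Jordan chain for λ = 5 of length 3:
v_1 = (-3, -1, -1)ᵀ
v_2 = (4, 1, 1)ᵀ
v_3 = (0, 1, 0)ᵀ

Let N = A − (5)·I. We want v_3 with N^3 v_3 = 0 but N^2 v_3 ≠ 0; then v_{j-1} := N · v_j for j = 3, …, 2.

Pick v_3 = (0, 1, 0)ᵀ.
Then v_2 = N · v_3 = (4, 1, 1)ᵀ.
Then v_1 = N · v_2 = (-3, -1, -1)ᵀ.

Sanity check: (A − (5)·I) v_1 = (0, 0, 0)ᵀ = 0. ✓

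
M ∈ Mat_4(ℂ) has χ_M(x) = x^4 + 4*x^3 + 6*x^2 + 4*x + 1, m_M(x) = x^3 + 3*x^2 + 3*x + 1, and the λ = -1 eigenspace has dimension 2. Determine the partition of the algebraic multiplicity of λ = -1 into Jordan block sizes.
Block sizes for λ = -1: [3, 1]

Step 1 — from the characteristic polynomial, algebraic multiplicity of λ = -1 is 4. From dim ker(M − (-1)·I) = 2, there are exactly 2 Jordan blocks for λ = -1.
Step 2 — from the minimal polynomial, the factor (x + 1)^3 tells us the largest block for λ = -1 has size 3.
Step 3 — with total size 4, 2 blocks, and largest block 3, the block sizes (in nonincreasing order) are [3, 1].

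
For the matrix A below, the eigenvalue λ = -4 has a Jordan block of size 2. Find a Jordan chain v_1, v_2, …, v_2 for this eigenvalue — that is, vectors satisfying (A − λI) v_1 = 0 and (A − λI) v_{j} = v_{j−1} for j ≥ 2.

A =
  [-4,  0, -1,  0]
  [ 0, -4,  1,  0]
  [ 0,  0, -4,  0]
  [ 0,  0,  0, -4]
A Jordan chain for λ = -4 of length 2:
v_1 = (-1, 1, 0, 0)ᵀ
v_2 = (0, 0, 1, 0)ᵀ

Let N = A − (-4)·I. We want v_2 with N^2 v_2 = 0 but N^1 v_2 ≠ 0; then v_{j-1} := N · v_j for j = 2, …, 2.

Pick v_2 = (0, 0, 1, 0)ᵀ.
Then v_1 = N · v_2 = (-1, 1, 0, 0)ᵀ.

Sanity check: (A − (-4)·I) v_1 = (0, 0, 0, 0)ᵀ = 0. ✓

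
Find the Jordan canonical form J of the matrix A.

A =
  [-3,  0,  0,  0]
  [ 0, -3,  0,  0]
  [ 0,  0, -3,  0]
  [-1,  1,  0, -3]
J_2(-3) ⊕ J_1(-3) ⊕ J_1(-3)

The characteristic polynomial is
  det(x·I − A) = x^4 + 12*x^3 + 54*x^2 + 108*x + 81 = (x + 3)^4

Eigenvalues and multiplicities (the geometric multiplicity of λ is n − rank(A − λI), which equals the number of Jordan blocks for λ):
  λ = -3: algebraic multiplicity = 4, geometric multiplicity = 3

Determining the block sizes for each eigenvalue:
  λ = -3: 3 blocks summing to 4 forces exactly one block of size 2 and the rest size 1 → block sizes [2, 1, 1]

Assembling the blocks gives a Jordan form
J =
  [-3,  1,  0,  0]
  [ 0, -3,  0,  0]
  [ 0,  0, -3,  0]
  [ 0,  0,  0, -3]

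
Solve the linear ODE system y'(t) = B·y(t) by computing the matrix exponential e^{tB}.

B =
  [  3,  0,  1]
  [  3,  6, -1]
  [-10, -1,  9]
e^{tB} =
  [-t^2*exp(6*t)/2 - 3*t*exp(6*t) + exp(6*t), -t^2*exp(6*t)/2, t*exp(6*t)]
  [t^2*exp(6*t)/2 + 3*t*exp(6*t), t^2*exp(6*t)/2 + exp(6*t), -t*exp(6*t)]
  [-3*t^2*exp(6*t)/2 - 10*t*exp(6*t), -3*t^2*exp(6*t)/2 - t*exp(6*t), 3*t*exp(6*t) + exp(6*t)]

Strategy: write B = P · J · P⁻¹ where J is a Jordan canonical form, so e^{tB} = P · e^{tJ} · P⁻¹, and e^{tJ} can be computed block-by-block.

B has Jordan form
J =
  [6, 1, 0]
  [0, 6, 1]
  [0, 0, 6]
(up to reordering of blocks).

Per-block formulas:
  For a 3×3 Jordan block J_3(6): exp(t · J_3(6)) = e^(6t)·(I + t·N + (t^2/2)·N^2), where N is the 3×3 nilpotent shift.

After assembling e^{tJ} and conjugating by P, we get:

e^{tB} =
  [-t^2*exp(6*t)/2 - 3*t*exp(6*t) + exp(6*t), -t^2*exp(6*t)/2, t*exp(6*t)]
  [t^2*exp(6*t)/2 + 3*t*exp(6*t), t^2*exp(6*t)/2 + exp(6*t), -t*exp(6*t)]
  [-3*t^2*exp(6*t)/2 - 10*t*exp(6*t), -3*t^2*exp(6*t)/2 - t*exp(6*t), 3*t*exp(6*t) + exp(6*t)]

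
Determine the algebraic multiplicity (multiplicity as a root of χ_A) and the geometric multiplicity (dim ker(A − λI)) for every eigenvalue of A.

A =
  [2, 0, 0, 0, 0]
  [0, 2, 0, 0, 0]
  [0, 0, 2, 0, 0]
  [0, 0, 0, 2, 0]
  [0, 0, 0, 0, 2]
λ = 2: alg = 5, geom = 5

Step 1 — factor the characteristic polynomial to read off the algebraic multiplicities:
  χ_A(x) = (x - 2)^5

Step 2 — compute geometric multiplicities via the rank-nullity identity g(λ) = n − rank(A − λI):
  rank(A − (2)·I) = 0, so dim ker(A − (2)·I) = n − 0 = 5

Summary:
  λ = 2: algebraic multiplicity = 5, geometric multiplicity = 5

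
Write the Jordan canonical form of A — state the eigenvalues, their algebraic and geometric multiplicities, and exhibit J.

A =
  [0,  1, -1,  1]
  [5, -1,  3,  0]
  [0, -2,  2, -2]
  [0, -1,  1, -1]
J_3(0) ⊕ J_1(0)

The characteristic polynomial is
  det(x·I − A) = x^4

Eigenvalues and multiplicities (the geometric multiplicity of λ is n − rank(A − λI), which equals the number of Jordan blocks for λ):
  λ = 0: algebraic multiplicity = 4, geometric multiplicity = 2

Determining the block sizes for each eigenvalue:
  λ = 0: with am = 4 and gm = 2, the partition is not yet determined (e.g. several partitions of 4 into 2 parts exist). Let N = A − (0)·I. Computing rank(N^1) = 2, rank(N^2) = 1, rank(N^3) = 0; the number of blocks of size ≥ j is rank(N^{j−1}) − rank(N^j), giving [2, 1, 1]. So we have 1 block(s) of size 3, 1 block(s) of size 1 → block sizes [3, 1]

Assembling the blocks gives a Jordan form
J =
  [0, 1, 0, 0]
  [0, 0, 1, 0]
  [0, 0, 0, 0]
  [0, 0, 0, 0]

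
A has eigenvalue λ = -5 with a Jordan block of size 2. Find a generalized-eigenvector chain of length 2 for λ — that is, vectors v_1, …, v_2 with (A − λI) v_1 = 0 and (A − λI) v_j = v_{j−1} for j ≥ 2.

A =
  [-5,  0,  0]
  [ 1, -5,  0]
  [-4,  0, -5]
A Jordan chain for λ = -5 of length 2:
v_1 = (0, 1, -4)ᵀ
v_2 = (1, 0, 0)ᵀ

Let N = A − (-5)·I. We want v_2 with N^2 v_2 = 0 but N^1 v_2 ≠ 0; then v_{j-1} := N · v_j for j = 2, …, 2.

Pick v_2 = (1, 0, 0)ᵀ.
Then v_1 = N · v_2 = (0, 1, -4)ᵀ.

Sanity check: (A − (-5)·I) v_1 = (0, 0, 0)ᵀ = 0. ✓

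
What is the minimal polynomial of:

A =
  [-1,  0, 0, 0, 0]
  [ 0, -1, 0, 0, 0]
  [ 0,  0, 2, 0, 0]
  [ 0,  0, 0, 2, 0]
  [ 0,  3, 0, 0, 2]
x^2 - x - 2

The characteristic polynomial is χ_A(x) = (x - 2)^3*(x + 1)^2, so the eigenvalues are known. The minimal polynomial is
  m_A(x) = Π_λ (x − λ)^{k_λ}
where k_λ is the size of the *largest* Jordan block for λ (equivalently, the smallest k with (A − λI)^k v = 0 for every generalised eigenvector v of λ).

  λ = -1: largest Jordan block has size 1, contributing (x + 1)
  λ = 2: largest Jordan block has size 1, contributing (x − 2)

So m_A(x) = (x - 2)*(x + 1) = x^2 - x - 2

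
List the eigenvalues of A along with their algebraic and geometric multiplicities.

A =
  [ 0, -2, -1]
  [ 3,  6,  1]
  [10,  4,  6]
λ = 4: alg = 3, geom = 1

Step 1 — factor the characteristic polynomial to read off the algebraic multiplicities:
  χ_A(x) = (x - 4)^3

Step 2 — compute geometric multiplicities via the rank-nullity identity g(λ) = n − rank(A − λI):
  rank(A − (4)·I) = 2, so dim ker(A − (4)·I) = n − 2 = 1

Summary:
  λ = 4: algebraic multiplicity = 3, geometric multiplicity = 1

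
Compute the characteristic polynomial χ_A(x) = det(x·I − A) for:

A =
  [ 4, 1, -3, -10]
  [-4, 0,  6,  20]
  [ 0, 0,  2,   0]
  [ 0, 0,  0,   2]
x^4 - 8*x^3 + 24*x^2 - 32*x + 16

Expanding det(x·I − A) (e.g. by cofactor expansion or by noting that A is similar to its Jordan form J, which has the same characteristic polynomial as A) gives
  χ_A(x) = x^4 - 8*x^3 + 24*x^2 - 32*x + 16
which factors as (x - 2)^4. The eigenvalues (with algebraic multiplicities) are λ = 2 with multiplicity 4.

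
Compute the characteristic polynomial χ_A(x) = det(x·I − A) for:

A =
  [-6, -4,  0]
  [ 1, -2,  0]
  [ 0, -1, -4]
x^3 + 12*x^2 + 48*x + 64

Expanding det(x·I − A) (e.g. by cofactor expansion or by noting that A is similar to its Jordan form J, which has the same characteristic polynomial as A) gives
  χ_A(x) = x^3 + 12*x^2 + 48*x + 64
which factors as (x + 4)^3. The eigenvalues (with algebraic multiplicities) are λ = -4 with multiplicity 3.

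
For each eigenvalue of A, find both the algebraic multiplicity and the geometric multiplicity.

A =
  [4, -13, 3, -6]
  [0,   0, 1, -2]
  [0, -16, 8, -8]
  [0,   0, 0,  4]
λ = 4: alg = 4, geom = 2

Step 1 — factor the characteristic polynomial to read off the algebraic multiplicities:
  χ_A(x) = (x - 4)^4

Step 2 — compute geometric multiplicities via the rank-nullity identity g(λ) = n − rank(A − λI):
  rank(A − (4)·I) = 2, so dim ker(A − (4)·I) = n − 2 = 2

Summary:
  λ = 4: algebraic multiplicity = 4, geometric multiplicity = 2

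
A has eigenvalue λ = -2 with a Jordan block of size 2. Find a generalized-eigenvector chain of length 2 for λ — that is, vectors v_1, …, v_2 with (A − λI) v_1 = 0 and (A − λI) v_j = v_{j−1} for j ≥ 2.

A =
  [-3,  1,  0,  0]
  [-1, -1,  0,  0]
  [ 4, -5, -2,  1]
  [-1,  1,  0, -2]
A Jordan chain for λ = -2 of length 2:
v_1 = (-1, -1, 4, -1)ᵀ
v_2 = (1, 0, 0, 0)ᵀ

Let N = A − (-2)·I. We want v_2 with N^2 v_2 = 0 but N^1 v_2 ≠ 0; then v_{j-1} := N · v_j for j = 2, …, 2.

Pick v_2 = (1, 0, 0, 0)ᵀ.
Then v_1 = N · v_2 = (-1, -1, 4, -1)ᵀ.

Sanity check: (A − (-2)·I) v_1 = (0, 0, 0, 0)ᵀ = 0. ✓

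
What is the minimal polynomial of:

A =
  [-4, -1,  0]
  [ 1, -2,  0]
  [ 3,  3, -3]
x^2 + 6*x + 9

The characteristic polynomial is χ_A(x) = (x + 3)^3, so the eigenvalues are known. The minimal polynomial is
  m_A(x) = Π_λ (x − λ)^{k_λ}
where k_λ is the size of the *largest* Jordan block for λ (equivalently, the smallest k with (A − λI)^k v = 0 for every generalised eigenvector v of λ).

  λ = -3: largest Jordan block has size 2, contributing (x + 3)^2

So m_A(x) = (x + 3)^2 = x^2 + 6*x + 9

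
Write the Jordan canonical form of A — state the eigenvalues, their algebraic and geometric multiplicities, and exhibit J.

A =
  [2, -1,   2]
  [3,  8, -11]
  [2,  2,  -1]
J_3(3)

The characteristic polynomial is
  det(x·I − A) = x^3 - 9*x^2 + 27*x - 27 = (x - 3)^3

Eigenvalues and multiplicities (the geometric multiplicity of λ is n − rank(A − λI), which equals the number of Jordan blocks for λ):
  λ = 3: algebraic multiplicity = 3, geometric multiplicity = 1

Determining the block sizes for each eigenvalue:
  λ = 3: one block (gm = 1), so the single block has size am = 3 → block sizes [3]

Assembling the blocks gives a Jordan form
J =
  [3, 1, 0]
  [0, 3, 1]
  [0, 0, 3]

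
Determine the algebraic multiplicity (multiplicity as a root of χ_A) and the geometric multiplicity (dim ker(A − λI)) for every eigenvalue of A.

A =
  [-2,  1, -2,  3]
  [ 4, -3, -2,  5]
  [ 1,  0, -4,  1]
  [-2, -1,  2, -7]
λ = -4: alg = 4, geom = 2

Step 1 — factor the characteristic polynomial to read off the algebraic multiplicities:
  χ_A(x) = (x + 4)^4

Step 2 — compute geometric multiplicities via the rank-nullity identity g(λ) = n − rank(A − λI):
  rank(A − (-4)·I) = 2, so dim ker(A − (-4)·I) = n − 2 = 2

Summary:
  λ = -4: algebraic multiplicity = 4, geometric multiplicity = 2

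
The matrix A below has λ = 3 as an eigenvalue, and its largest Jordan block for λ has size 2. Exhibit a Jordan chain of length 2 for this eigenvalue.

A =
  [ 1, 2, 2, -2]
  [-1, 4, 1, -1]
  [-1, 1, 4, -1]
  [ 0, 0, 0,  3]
A Jordan chain for λ = 3 of length 2:
v_1 = (-2, -1, -1, 0)ᵀ
v_2 = (1, 0, 0, 0)ᵀ

Let N = A − (3)·I. We want v_2 with N^2 v_2 = 0 but N^1 v_2 ≠ 0; then v_{j-1} := N · v_j for j = 2, …, 2.

Pick v_2 = (1, 0, 0, 0)ᵀ.
Then v_1 = N · v_2 = (-2, -1, -1, 0)ᵀ.

Sanity check: (A − (3)·I) v_1 = (0, 0, 0, 0)ᵀ = 0. ✓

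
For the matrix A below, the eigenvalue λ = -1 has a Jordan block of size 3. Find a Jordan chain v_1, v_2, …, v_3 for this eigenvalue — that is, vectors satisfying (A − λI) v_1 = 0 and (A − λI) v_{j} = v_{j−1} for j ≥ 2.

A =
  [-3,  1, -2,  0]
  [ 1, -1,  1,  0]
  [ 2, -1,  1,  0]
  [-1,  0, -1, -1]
A Jordan chain for λ = -1 of length 3:
v_1 = (1, 0, -1, 0)ᵀ
v_2 = (-2, 1, 2, -1)ᵀ
v_3 = (1, 0, 0, 0)ᵀ

Let N = A − (-1)·I. We want v_3 with N^3 v_3 = 0 but N^2 v_3 ≠ 0; then v_{j-1} := N · v_j for j = 3, …, 2.

Pick v_3 = (1, 0, 0, 0)ᵀ.
Then v_2 = N · v_3 = (-2, 1, 2, -1)ᵀ.
Then v_1 = N · v_2 = (1, 0, -1, 0)ᵀ.

Sanity check: (A − (-1)·I) v_1 = (0, 0, 0, 0)ᵀ = 0. ✓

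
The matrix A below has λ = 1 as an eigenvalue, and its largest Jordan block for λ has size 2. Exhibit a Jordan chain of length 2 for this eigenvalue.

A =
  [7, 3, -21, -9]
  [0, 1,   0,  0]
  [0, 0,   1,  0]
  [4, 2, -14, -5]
A Jordan chain for λ = 1 of length 2:
v_1 = (6, 0, 0, 4)ᵀ
v_2 = (1, 0, 0, 0)ᵀ

Let N = A − (1)·I. We want v_2 with N^2 v_2 = 0 but N^1 v_2 ≠ 0; then v_{j-1} := N · v_j for j = 2, …, 2.

Pick v_2 = (1, 0, 0, 0)ᵀ.
Then v_1 = N · v_2 = (6, 0, 0, 4)ᵀ.

Sanity check: (A − (1)·I) v_1 = (0, 0, 0, 0)ᵀ = 0. ✓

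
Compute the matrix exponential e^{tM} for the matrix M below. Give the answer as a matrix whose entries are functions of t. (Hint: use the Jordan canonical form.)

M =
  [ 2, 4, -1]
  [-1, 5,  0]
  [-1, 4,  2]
e^{tM} =
  [-t^2*exp(3*t) - t*exp(3*t) + exp(3*t), 4*t*exp(3*t), t^2*exp(3*t) - t*exp(3*t)]
  [-t^2*exp(3*t)/2 - t*exp(3*t), 2*t*exp(3*t) + exp(3*t), t^2*exp(3*t)/2]
  [-t^2*exp(3*t) - t*exp(3*t), 4*t*exp(3*t), t^2*exp(3*t) - t*exp(3*t) + exp(3*t)]

Strategy: write M = P · J · P⁻¹ where J is a Jordan canonical form, so e^{tM} = P · e^{tJ} · P⁻¹, and e^{tJ} can be computed block-by-block.

M has Jordan form
J =
  [3, 1, 0]
  [0, 3, 1]
  [0, 0, 3]
(up to reordering of blocks).

Per-block formulas:
  For a 3×3 Jordan block J_3(3): exp(t · J_3(3)) = e^(3t)·(I + t·N + (t^2/2)·N^2), where N is the 3×3 nilpotent shift.

After assembling e^{tJ} and conjugating by P, we get:

e^{tM} =
  [-t^2*exp(3*t) - t*exp(3*t) + exp(3*t), 4*t*exp(3*t), t^2*exp(3*t) - t*exp(3*t)]
  [-t^2*exp(3*t)/2 - t*exp(3*t), 2*t*exp(3*t) + exp(3*t), t^2*exp(3*t)/2]
  [-t^2*exp(3*t) - t*exp(3*t), 4*t*exp(3*t), t^2*exp(3*t) - t*exp(3*t) + exp(3*t)]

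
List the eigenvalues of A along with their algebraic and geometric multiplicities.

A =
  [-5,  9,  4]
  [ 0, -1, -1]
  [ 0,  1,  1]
λ = -5: alg = 1, geom = 1; λ = 0: alg = 2, geom = 1

Step 1 — factor the characteristic polynomial to read off the algebraic multiplicities:
  χ_A(x) = x^2*(x + 5)

Step 2 — compute geometric multiplicities via the rank-nullity identity g(λ) = n − rank(A − λI):
  rank(A − (-5)·I) = 2, so dim ker(A − (-5)·I) = n − 2 = 1
  rank(A − (0)·I) = 2, so dim ker(A − (0)·I) = n − 2 = 1

Summary:
  λ = -5: algebraic multiplicity = 1, geometric multiplicity = 1
  λ = 0: algebraic multiplicity = 2, geometric multiplicity = 1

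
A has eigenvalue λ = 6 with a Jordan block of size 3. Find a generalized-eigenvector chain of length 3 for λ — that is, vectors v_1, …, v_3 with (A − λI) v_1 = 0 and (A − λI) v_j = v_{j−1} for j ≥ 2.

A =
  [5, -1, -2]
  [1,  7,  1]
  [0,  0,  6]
A Jordan chain for λ = 6 of length 3:
v_1 = (1, -1, 0)ᵀ
v_2 = (-2, 1, 0)ᵀ
v_3 = (0, 0, 1)ᵀ

Let N = A − (6)·I. We want v_3 with N^3 v_3 = 0 but N^2 v_3 ≠ 0; then v_{j-1} := N · v_j for j = 3, …, 2.

Pick v_3 = (0, 0, 1)ᵀ.
Then v_2 = N · v_3 = (-2, 1, 0)ᵀ.
Then v_1 = N · v_2 = (1, -1, 0)ᵀ.

Sanity check: (A − (6)·I) v_1 = (0, 0, 0)ᵀ = 0. ✓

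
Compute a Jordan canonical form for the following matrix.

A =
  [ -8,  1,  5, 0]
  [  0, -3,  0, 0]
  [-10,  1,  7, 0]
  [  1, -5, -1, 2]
J_2(-3) ⊕ J_2(2)

The characteristic polynomial is
  det(x·I − A) = x^4 + 2*x^3 - 11*x^2 - 12*x + 36 = (x - 2)^2*(x + 3)^2

Eigenvalues and multiplicities (the geometric multiplicity of λ is n − rank(A − λI), which equals the number of Jordan blocks for λ):
  λ = -3: algebraic multiplicity = 2, geometric multiplicity = 1
  λ = 2: algebraic multiplicity = 2, geometric multiplicity = 1

Determining the block sizes for each eigenvalue:
  λ = -3: one block (gm = 1), so the single block has size am = 2 → block sizes [2]
  λ = 2: one block (gm = 1), so the single block has size am = 2 → block sizes [2]

Assembling the blocks gives a Jordan form
J =
  [-3,  1, 0, 0]
  [ 0, -3, 0, 0]
  [ 0,  0, 2, 1]
  [ 0,  0, 0, 2]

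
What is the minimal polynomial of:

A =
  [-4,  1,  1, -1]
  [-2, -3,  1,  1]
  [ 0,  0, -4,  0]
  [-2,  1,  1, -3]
x^3 + 10*x^2 + 32*x + 32

The characteristic polynomial is χ_A(x) = (x + 2)*(x + 4)^3, so the eigenvalues are known. The minimal polynomial is
  m_A(x) = Π_λ (x − λ)^{k_λ}
where k_λ is the size of the *largest* Jordan block for λ (equivalently, the smallest k with (A − λI)^k v = 0 for every generalised eigenvector v of λ).

  λ = -4: largest Jordan block has size 2, contributing (x + 4)^2
  λ = -2: largest Jordan block has size 1, contributing (x + 2)

So m_A(x) = (x + 2)*(x + 4)^2 = x^3 + 10*x^2 + 32*x + 32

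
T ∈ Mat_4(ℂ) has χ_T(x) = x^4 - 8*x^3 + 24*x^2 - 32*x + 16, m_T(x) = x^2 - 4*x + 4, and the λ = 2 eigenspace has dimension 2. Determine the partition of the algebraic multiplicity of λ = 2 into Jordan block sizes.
Block sizes for λ = 2: [2, 2]

Step 1 — from the characteristic polynomial, algebraic multiplicity of λ = 2 is 4. From dim ker(T − (2)·I) = 2, there are exactly 2 Jordan blocks for λ = 2.
Step 2 — from the minimal polynomial, the factor (x − 2)^2 tells us the largest block for λ = 2 has size 2.
Step 3 — with total size 4, 2 blocks, and largest block 2, the block sizes (in nonincreasing order) are [2, 2].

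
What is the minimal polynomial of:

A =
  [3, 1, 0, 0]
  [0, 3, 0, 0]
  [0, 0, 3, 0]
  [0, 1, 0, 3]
x^2 - 6*x + 9

The characteristic polynomial is χ_A(x) = (x - 3)^4, so the eigenvalues are known. The minimal polynomial is
  m_A(x) = Π_λ (x − λ)^{k_λ}
where k_λ is the size of the *largest* Jordan block for λ (equivalently, the smallest k with (A − λI)^k v = 0 for every generalised eigenvector v of λ).

  λ = 3: largest Jordan block has size 2, contributing (x − 3)^2

So m_A(x) = (x - 3)^2 = x^2 - 6*x + 9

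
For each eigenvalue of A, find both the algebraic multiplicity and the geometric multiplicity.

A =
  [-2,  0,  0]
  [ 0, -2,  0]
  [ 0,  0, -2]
λ = -2: alg = 3, geom = 3

Step 1 — factor the characteristic polynomial to read off the algebraic multiplicities:
  χ_A(x) = (x + 2)^3

Step 2 — compute geometric multiplicities via the rank-nullity identity g(λ) = n − rank(A − λI):
  rank(A − (-2)·I) = 0, so dim ker(A − (-2)·I) = n − 0 = 3

Summary:
  λ = -2: algebraic multiplicity = 3, geometric multiplicity = 3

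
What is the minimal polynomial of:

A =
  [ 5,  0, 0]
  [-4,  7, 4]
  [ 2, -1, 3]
x^2 - 10*x + 25

The characteristic polynomial is χ_A(x) = (x - 5)^3, so the eigenvalues are known. The minimal polynomial is
  m_A(x) = Π_λ (x − λ)^{k_λ}
where k_λ is the size of the *largest* Jordan block for λ (equivalently, the smallest k with (A − λI)^k v = 0 for every generalised eigenvector v of λ).

  λ = 5: largest Jordan block has size 2, contributing (x − 5)^2

So m_A(x) = (x - 5)^2 = x^2 - 10*x + 25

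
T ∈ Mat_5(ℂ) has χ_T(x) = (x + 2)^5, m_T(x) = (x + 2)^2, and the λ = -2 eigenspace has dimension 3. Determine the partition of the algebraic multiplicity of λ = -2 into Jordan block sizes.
Block sizes for λ = -2: [2, 2, 1]

Step 1 — from the characteristic polynomial, algebraic multiplicity of λ = -2 is 5. From dim ker(T − (-2)·I) = 3, there are exactly 3 Jordan blocks for λ = -2.
Step 2 — from the minimal polynomial, the factor (x + 2)^2 tells us the largest block for λ = -2 has size 2.
Step 3 — with total size 5, 3 blocks, and largest block 2, the block sizes (in nonincreasing order) are [2, 2, 1].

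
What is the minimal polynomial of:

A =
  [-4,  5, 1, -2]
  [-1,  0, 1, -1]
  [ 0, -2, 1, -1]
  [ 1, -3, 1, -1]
x^3 + 3*x^2 + 3*x + 1

The characteristic polynomial is χ_A(x) = (x + 1)^4, so the eigenvalues are known. The minimal polynomial is
  m_A(x) = Π_λ (x − λ)^{k_λ}
where k_λ is the size of the *largest* Jordan block for λ (equivalently, the smallest k with (A − λI)^k v = 0 for every generalised eigenvector v of λ).

  λ = -1: largest Jordan block has size 3, contributing (x + 1)^3

So m_A(x) = (x + 1)^3 = x^3 + 3*x^2 + 3*x + 1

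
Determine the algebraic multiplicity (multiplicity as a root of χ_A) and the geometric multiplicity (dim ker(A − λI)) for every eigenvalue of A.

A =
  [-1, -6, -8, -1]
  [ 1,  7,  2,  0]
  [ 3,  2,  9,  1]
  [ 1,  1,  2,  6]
λ = 3: alg = 1, geom = 1; λ = 6: alg = 3, geom = 1

Step 1 — factor the characteristic polynomial to read off the algebraic multiplicities:
  χ_A(x) = (x - 6)^3*(x - 3)

Step 2 — compute geometric multiplicities via the rank-nullity identity g(λ) = n − rank(A − λI):
  rank(A − (3)·I) = 3, so dim ker(A − (3)·I) = n − 3 = 1
  rank(A − (6)·I) = 3, so dim ker(A − (6)·I) = n − 3 = 1

Summary:
  λ = 3: algebraic multiplicity = 1, geometric multiplicity = 1
  λ = 6: algebraic multiplicity = 3, geometric multiplicity = 1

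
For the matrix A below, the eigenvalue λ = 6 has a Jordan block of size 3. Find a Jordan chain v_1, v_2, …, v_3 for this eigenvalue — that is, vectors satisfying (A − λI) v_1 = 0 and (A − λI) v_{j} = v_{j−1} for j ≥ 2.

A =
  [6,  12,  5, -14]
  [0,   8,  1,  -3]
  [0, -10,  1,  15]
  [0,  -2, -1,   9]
A Jordan chain for λ = 6 of length 3:
v_1 = (2, 0, 0, 0)ᵀ
v_2 = (12, 2, -10, -2)ᵀ
v_3 = (0, 1, 0, 0)ᵀ

Let N = A − (6)·I. We want v_3 with N^3 v_3 = 0 but N^2 v_3 ≠ 0; then v_{j-1} := N · v_j for j = 3, …, 2.

Pick v_3 = (0, 1, 0, 0)ᵀ.
Then v_2 = N · v_3 = (12, 2, -10, -2)ᵀ.
Then v_1 = N · v_2 = (2, 0, 0, 0)ᵀ.

Sanity check: (A − (6)·I) v_1 = (0, 0, 0, 0)ᵀ = 0. ✓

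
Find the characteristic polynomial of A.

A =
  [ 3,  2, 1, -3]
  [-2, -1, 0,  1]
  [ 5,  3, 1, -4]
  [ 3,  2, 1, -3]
x^4

Expanding det(x·I − A) (e.g. by cofactor expansion or by noting that A is similar to its Jordan form J, which has the same characteristic polynomial as A) gives
  χ_A(x) = x^4
which factors as x^4. The eigenvalues (with algebraic multiplicities) are λ = 0 with multiplicity 4.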